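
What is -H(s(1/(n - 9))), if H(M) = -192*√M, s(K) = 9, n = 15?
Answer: 576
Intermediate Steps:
-H(s(1/(n - 9))) = -(-192)*√9 = -(-192)*3 = -1*(-576) = 576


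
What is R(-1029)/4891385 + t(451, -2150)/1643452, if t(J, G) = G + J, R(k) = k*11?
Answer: -26912696303/8038756461020 ≈ -0.0033479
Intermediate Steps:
R(k) = 11*k
R(-1029)/4891385 + t(451, -2150)/1643452 = (11*(-1029))/4891385 + (-2150 + 451)/1643452 = -11319*1/4891385 - 1699*1/1643452 = -11319/4891385 - 1699/1643452 = -26912696303/8038756461020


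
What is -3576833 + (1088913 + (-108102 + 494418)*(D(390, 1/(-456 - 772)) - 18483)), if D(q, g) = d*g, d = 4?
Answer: -2192829716552/307 ≈ -7.1428e+9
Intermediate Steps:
D(q, g) = 4*g
-3576833 + (1088913 + (-108102 + 494418)*(D(390, 1/(-456 - 772)) - 18483)) = -3576833 + (1088913 + (-108102 + 494418)*(4/(-456 - 772) - 18483)) = -3576833 + (1088913 + 386316*(4/(-1228) - 18483)) = -3576833 + (1088913 + 386316*(4*(-1/1228) - 18483)) = -3576833 + (1088913 + 386316*(-1/307 - 18483)) = -3576833 + (1088913 + 386316*(-5674282/307)) = -3576833 + (1088913 - 2192065925112/307) = -3576833 - 2191731628821/307 = -2192829716552/307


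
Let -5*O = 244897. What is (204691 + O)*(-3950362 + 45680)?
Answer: -3040021408556/5 ≈ -6.0800e+11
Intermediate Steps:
O = -244897/5 (O = -⅕*244897 = -244897/5 ≈ -48979.)
(204691 + O)*(-3950362 + 45680) = (204691 - 244897/5)*(-3950362 + 45680) = (778558/5)*(-3904682) = -3040021408556/5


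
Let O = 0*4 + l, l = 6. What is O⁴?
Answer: 1296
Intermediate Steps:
O = 6 (O = 0*4 + 6 = 0 + 6 = 6)
O⁴ = 6⁴ = 1296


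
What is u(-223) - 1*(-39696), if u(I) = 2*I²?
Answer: 139154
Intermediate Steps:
u(-223) - 1*(-39696) = 2*(-223)² - 1*(-39696) = 2*49729 + 39696 = 99458 + 39696 = 139154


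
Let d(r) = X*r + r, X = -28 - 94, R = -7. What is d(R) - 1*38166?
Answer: -37319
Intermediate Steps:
X = -122
d(r) = -121*r (d(r) = -122*r + r = -121*r)
d(R) - 1*38166 = -121*(-7) - 1*38166 = 847 - 38166 = -37319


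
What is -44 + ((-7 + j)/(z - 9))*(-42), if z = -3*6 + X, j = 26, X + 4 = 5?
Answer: -173/13 ≈ -13.308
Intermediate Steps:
X = 1 (X = -4 + 5 = 1)
z = -17 (z = -3*6 + 1 = -18 + 1 = -17)
-44 + ((-7 + j)/(z - 9))*(-42) = -44 + ((-7 + 26)/(-17 - 9))*(-42) = -44 + (19/(-26))*(-42) = -44 + (19*(-1/26))*(-42) = -44 - 19/26*(-42) = -44 + 399/13 = -173/13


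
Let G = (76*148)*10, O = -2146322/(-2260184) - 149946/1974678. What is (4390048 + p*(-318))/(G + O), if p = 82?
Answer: 1623083240097028912/41834782834289101 ≈ 38.797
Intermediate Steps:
O = 324949107021/371927968396 (O = -2146322*(-1/2260184) - 149946*1/1974678 = 1073161/1130092 - 24991/329113 = 324949107021/371927968396 ≈ 0.87369)
G = 112480 (G = 11248*10 = 112480)
(4390048 + p*(-318))/(G + O) = (4390048 + 82*(-318))/(112480 + 324949107021/371927968396) = (4390048 - 26076)/(41834782834289101/371927968396) = 4363972*(371927968396/41834782834289101) = 1623083240097028912/41834782834289101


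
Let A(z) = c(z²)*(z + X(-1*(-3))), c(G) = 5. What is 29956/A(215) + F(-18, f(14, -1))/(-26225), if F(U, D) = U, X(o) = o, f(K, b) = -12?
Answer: 78561572/2858525 ≈ 27.483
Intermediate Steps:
A(z) = 15 + 5*z (A(z) = 5*(z - 1*(-3)) = 5*(z + 3) = 5*(3 + z) = 15 + 5*z)
29956/A(215) + F(-18, f(14, -1))/(-26225) = 29956/(15 + 5*215) - 18/(-26225) = 29956/(15 + 1075) - 18*(-1/26225) = 29956/1090 + 18/26225 = 29956*(1/1090) + 18/26225 = 14978/545 + 18/26225 = 78561572/2858525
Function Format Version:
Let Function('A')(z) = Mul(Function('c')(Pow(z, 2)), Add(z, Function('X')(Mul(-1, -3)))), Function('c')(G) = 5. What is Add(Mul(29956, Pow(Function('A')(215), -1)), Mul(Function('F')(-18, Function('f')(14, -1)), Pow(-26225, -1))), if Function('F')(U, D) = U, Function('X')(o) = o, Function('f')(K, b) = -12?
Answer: Rational(78561572, 2858525) ≈ 27.483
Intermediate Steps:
Function('A')(z) = Add(15, Mul(5, z)) (Function('A')(z) = Mul(5, Add(z, Mul(-1, -3))) = Mul(5, Add(z, 3)) = Mul(5, Add(3, z)) = Add(15, Mul(5, z)))
Add(Mul(29956, Pow(Function('A')(215), -1)), Mul(Function('F')(-18, Function('f')(14, -1)), Pow(-26225, -1))) = Add(Mul(29956, Pow(Add(15, Mul(5, 215)), -1)), Mul(-18, Pow(-26225, -1))) = Add(Mul(29956, Pow(Add(15, 1075), -1)), Mul(-18, Rational(-1, 26225))) = Add(Mul(29956, Pow(1090, -1)), Rational(18, 26225)) = Add(Mul(29956, Rational(1, 1090)), Rational(18, 26225)) = Add(Rational(14978, 545), Rational(18, 26225)) = Rational(78561572, 2858525)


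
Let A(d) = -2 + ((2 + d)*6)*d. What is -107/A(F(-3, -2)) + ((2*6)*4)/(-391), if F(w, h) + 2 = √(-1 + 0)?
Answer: 40589/10166 - 321*I/52 ≈ 3.9926 - 6.1731*I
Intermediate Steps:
F(w, h) = -2 + I (F(w, h) = -2 + √(-1 + 0) = -2 + √(-1) = -2 + I)
A(d) = -2 + d*(12 + 6*d) (A(d) = -2 + (12 + 6*d)*d = -2 + d*(12 + 6*d))
-107/A(F(-3, -2)) + ((2*6)*4)/(-391) = -107/(-2 + 6*(-2 + I)² + 12*(-2 + I)) + ((2*6)*4)/(-391) = -107/(-2 + 6*(-2 + I)² + (-24 + 12*I)) + (12*4)*(-1/391) = -107/(-26 + 6*(-2 + I)² + 12*I) + 48*(-1/391) = -107/(-26 + 6*(-2 + I)² + 12*I) - 48/391 = -48/391 - 107/(-26 + 6*(-2 + I)² + 12*I)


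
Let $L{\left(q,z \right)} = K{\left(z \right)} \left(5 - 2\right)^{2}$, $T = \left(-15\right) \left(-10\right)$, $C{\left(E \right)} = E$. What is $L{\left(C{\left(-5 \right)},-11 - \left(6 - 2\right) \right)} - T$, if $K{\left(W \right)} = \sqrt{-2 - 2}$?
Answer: $-150 + 18 i \approx -150.0 + 18.0 i$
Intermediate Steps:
$K{\left(W \right)} = 2 i$ ($K{\left(W \right)} = \sqrt{-4} = 2 i$)
$T = 150$
$L{\left(q,z \right)} = 18 i$ ($L{\left(q,z \right)} = 2 i \left(5 - 2\right)^{2} = 2 i 3^{2} = 2 i 9 = 18 i$)
$L{\left(C{\left(-5 \right)},-11 - \left(6 - 2\right) \right)} - T = 18 i - 150 = -150 + 18 i$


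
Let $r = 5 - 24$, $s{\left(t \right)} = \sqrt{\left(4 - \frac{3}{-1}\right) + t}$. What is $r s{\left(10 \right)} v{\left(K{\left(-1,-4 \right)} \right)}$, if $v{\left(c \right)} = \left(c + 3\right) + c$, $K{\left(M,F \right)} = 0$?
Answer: $- 57 \sqrt{17} \approx -235.02$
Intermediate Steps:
$v{\left(c \right)} = 3 + 2 c$ ($v{\left(c \right)} = \left(3 + c\right) + c = 3 + 2 c$)
$s{\left(t \right)} = \sqrt{7 + t}$ ($s{\left(t \right)} = \sqrt{\left(4 - -3\right) + t} = \sqrt{\left(4 + 3\right) + t} = \sqrt{7 + t}$)
$r = -19$ ($r = 5 - 24 = -19$)
$r s{\left(10 \right)} v{\left(K{\left(-1,-4 \right)} \right)} = - 19 \sqrt{7 + 10} \left(3 + 2 \cdot 0\right) = - 19 \sqrt{17} \left(3 + 0\right) = - 19 \sqrt{17} \cdot 3 = - 57 \sqrt{17}$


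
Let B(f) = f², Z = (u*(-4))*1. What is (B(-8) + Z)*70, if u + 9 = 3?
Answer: 6160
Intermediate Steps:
u = -6 (u = -9 + 3 = -6)
Z = 24 (Z = -6*(-4)*1 = 24*1 = 24)
(B(-8) + Z)*70 = ((-8)² + 24)*70 = (64 + 24)*70 = 88*70 = 6160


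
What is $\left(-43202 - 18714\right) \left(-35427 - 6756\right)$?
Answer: $2611802628$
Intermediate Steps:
$\left(-43202 - 18714\right) \left(-35427 - 6756\right) = \left(-61916\right) \left(-42183\right) = 2611802628$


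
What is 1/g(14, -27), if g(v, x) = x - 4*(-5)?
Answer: -1/7 ≈ -0.14286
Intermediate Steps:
g(v, x) = 20 + x (g(v, x) = x + 20 = 20 + x)
1/g(14, -27) = 1/(20 - 27) = 1/(-7) = -1/7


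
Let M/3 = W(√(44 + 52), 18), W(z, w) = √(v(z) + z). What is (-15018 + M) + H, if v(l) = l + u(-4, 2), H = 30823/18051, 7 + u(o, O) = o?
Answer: -271059095/18051 + 3*√(-11 + 8*√6) ≈ -15008.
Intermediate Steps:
u(o, O) = -7 + o
H = 30823/18051 (H = 30823*(1/18051) = 30823/18051 ≈ 1.7076)
v(l) = -11 + l (v(l) = l + (-7 - 4) = l - 11 = -11 + l)
W(z, w) = √(-11 + 2*z) (W(z, w) = √((-11 + z) + z) = √(-11 + 2*z))
M = 3*√(-11 + 8*√6) (M = 3*√(-11 + 2*√(44 + 52)) = 3*√(-11 + 2*√96) = 3*√(-11 + 2*(4*√6)) = 3*√(-11 + 8*√6) ≈ 8.7956)
(-15018 + M) + H = (-15018 + 3*√(-11 + 8*√6)) + 30823/18051 = -271059095/18051 + 3*√(-11 + 8*√6)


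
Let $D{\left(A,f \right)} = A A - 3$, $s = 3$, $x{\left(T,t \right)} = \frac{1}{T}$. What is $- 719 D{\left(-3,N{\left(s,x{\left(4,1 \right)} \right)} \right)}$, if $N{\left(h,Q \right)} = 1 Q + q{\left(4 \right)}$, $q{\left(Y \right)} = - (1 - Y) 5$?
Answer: $-4314$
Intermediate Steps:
$q{\left(Y \right)} = -5 + 5 Y$ ($q{\left(Y \right)} = \left(-1 + Y\right) 5 = -5 + 5 Y$)
$N{\left(h,Q \right)} = 15 + Q$ ($N{\left(h,Q \right)} = 1 Q + \left(-5 + 5 \cdot 4\right) = Q + \left(-5 + 20\right) = Q + 15 = 15 + Q$)
$D{\left(A,f \right)} = -3 + A^{2}$ ($D{\left(A,f \right)} = A^{2} - 3 = -3 + A^{2}$)
$- 719 D{\left(-3,N{\left(s,x{\left(4,1 \right)} \right)} \right)} = - 719 \left(-3 + \left(-3\right)^{2}\right) = - 719 \left(-3 + 9\right) = \left(-719\right) 6 = -4314$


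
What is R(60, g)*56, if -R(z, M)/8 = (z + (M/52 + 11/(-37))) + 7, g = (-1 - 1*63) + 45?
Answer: -14294896/481 ≈ -29719.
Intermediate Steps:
g = -19 (g = (-1 - 63) + 45 = -64 + 45 = -19)
R(z, M) = -1984/37 - 8*z - 2*M/13 (R(z, M) = -8*((z + (M/52 + 11/(-37))) + 7) = -8*((z + (M*(1/52) + 11*(-1/37))) + 7) = -8*((z + (M/52 - 11/37)) + 7) = -8*((z + (-11/37 + M/52)) + 7) = -8*((-11/37 + z + M/52) + 7) = -8*(248/37 + z + M/52) = -1984/37 - 8*z - 2*M/13)
R(60, g)*56 = (-1984/37 - 8*60 - 2/13*(-19))*56 = (-1984/37 - 480 + 38/13)*56 = -255266/481*56 = -14294896/481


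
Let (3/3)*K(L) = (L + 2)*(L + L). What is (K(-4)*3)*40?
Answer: 1920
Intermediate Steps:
K(L) = 2*L*(2 + L) (K(L) = (L + 2)*(L + L) = (2 + L)*(2*L) = 2*L*(2 + L))
(K(-4)*3)*40 = ((2*(-4)*(2 - 4))*3)*40 = ((2*(-4)*(-2))*3)*40 = (16*3)*40 = 48*40 = 1920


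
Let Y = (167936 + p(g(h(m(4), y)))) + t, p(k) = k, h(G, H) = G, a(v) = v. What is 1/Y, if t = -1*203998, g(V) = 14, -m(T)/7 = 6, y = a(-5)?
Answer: -1/36048 ≈ -2.7741e-5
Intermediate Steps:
y = -5
m(T) = -42 (m(T) = -7*6 = -42)
t = -203998
Y = -36048 (Y = (167936 + 14) - 203998 = 167950 - 203998 = -36048)
1/Y = 1/(-36048) = -1/36048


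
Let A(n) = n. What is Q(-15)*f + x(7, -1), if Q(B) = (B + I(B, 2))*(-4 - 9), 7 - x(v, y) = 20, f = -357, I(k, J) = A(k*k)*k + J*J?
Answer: -15714439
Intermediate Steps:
I(k, J) = J² + k³ (I(k, J) = (k*k)*k + J*J = k²*k + J² = k³ + J² = J² + k³)
x(v, y) = -13 (x(v, y) = 7 - 1*20 = 7 - 20 = -13)
Q(B) = -52 - 13*B - 13*B³ (Q(B) = (B + (2² + B³))*(-4 - 9) = (B + (4 + B³))*(-13) = (4 + B + B³)*(-13) = -52 - 13*B - 13*B³)
Q(-15)*f + x(7, -1) = (-52 - 13*(-15) - 13*(-15)³)*(-357) - 13 = (-52 + 195 - 13*(-3375))*(-357) - 13 = (-52 + 195 + 43875)*(-357) - 13 = 44018*(-357) - 13 = -15714426 - 13 = -15714439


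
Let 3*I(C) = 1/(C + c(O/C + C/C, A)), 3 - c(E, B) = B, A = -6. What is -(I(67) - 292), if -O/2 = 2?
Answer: 66575/228 ≈ 292.00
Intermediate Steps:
O = -4 (O = -2*2 = -4)
c(E, B) = 3 - B
I(C) = 1/(3*(9 + C)) (I(C) = 1/(3*(C + (3 - 1*(-6)))) = 1/(3*(C + (3 + 6))) = 1/(3*(C + 9)) = 1/(3*(9 + C)))
-(I(67) - 292) = -(1/(3*(9 + 67)) - 292) = -((1/3)/76 - 292) = -((1/3)*(1/76) - 292) = -(1/228 - 292) = -1*(-66575/228) = 66575/228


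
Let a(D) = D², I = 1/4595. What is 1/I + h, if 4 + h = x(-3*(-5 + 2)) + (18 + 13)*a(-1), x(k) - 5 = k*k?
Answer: 4708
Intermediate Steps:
I = 1/4595 ≈ 0.00021763
x(k) = 5 + k² (x(k) = 5 + k*k = 5 + k²)
h = 113 (h = -4 + ((5 + (-3*(-5 + 2))²) + (18 + 13)*(-1)²) = -4 + ((5 + (-3*(-3))²) + 31*1) = -4 + ((5 + 9²) + 31) = -4 + ((5 + 81) + 31) = -4 + (86 + 31) = -4 + 117 = 113)
1/I + h = 1/(1/4595) + 113 = 4595 + 113 = 4708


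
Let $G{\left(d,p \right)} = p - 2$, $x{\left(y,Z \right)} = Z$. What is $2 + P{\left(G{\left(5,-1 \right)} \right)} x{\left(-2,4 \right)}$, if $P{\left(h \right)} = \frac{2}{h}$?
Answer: $- \frac{2}{3} \approx -0.66667$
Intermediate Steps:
$G{\left(d,p \right)} = -2 + p$
$2 + P{\left(G{\left(5,-1 \right)} \right)} x{\left(-2,4 \right)} = 2 + \frac{2}{-2 - 1} \cdot 4 = 2 + \frac{2}{-3} \cdot 4 = 2 + 2 \left(- \frac{1}{3}\right) 4 = 2 - \frac{8}{3} = - \frac{2}{3}$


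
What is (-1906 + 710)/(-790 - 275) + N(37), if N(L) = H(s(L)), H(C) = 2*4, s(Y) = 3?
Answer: 9716/1065 ≈ 9.1230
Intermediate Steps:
H(C) = 8
N(L) = 8
(-1906 + 710)/(-790 - 275) + N(37) = (-1906 + 710)/(-790 - 275) + 8 = -1196/(-1065) + 8 = -1196*(-1/1065) + 8 = 1196/1065 + 8 = 9716/1065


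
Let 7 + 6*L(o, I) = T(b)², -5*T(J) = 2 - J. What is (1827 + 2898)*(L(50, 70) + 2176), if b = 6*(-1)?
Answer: 20556207/2 ≈ 1.0278e+7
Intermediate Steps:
b = -6
T(J) = -⅖ + J/5 (T(J) = -(2 - J)/5 = -⅖ + J/5)
L(o, I) = -37/50 (L(o, I) = -7/6 + (-⅖ + (⅕)*(-6))²/6 = -7/6 + (-⅖ - 6/5)²/6 = -7/6 + (-8/5)²/6 = -7/6 + (⅙)*(64/25) = -7/6 + 32/75 = -37/50)
(1827 + 2898)*(L(50, 70) + 2176) = (1827 + 2898)*(-37/50 + 2176) = 4725*(108763/50) = 20556207/2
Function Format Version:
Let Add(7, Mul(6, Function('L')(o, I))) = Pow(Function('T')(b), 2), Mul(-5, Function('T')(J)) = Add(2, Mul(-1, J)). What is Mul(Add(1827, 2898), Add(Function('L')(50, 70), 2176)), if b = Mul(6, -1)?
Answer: Rational(20556207, 2) ≈ 1.0278e+7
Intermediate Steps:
b = -6
Function('T')(J) = Add(Rational(-2, 5), Mul(Rational(1, 5), J)) (Function('T')(J) = Mul(Rational(-1, 5), Add(2, Mul(-1, J))) = Add(Rational(-2, 5), Mul(Rational(1, 5), J)))
Function('L')(o, I) = Rational(-37, 50) (Function('L')(o, I) = Add(Rational(-7, 6), Mul(Rational(1, 6), Pow(Add(Rational(-2, 5), Mul(Rational(1, 5), -6)), 2))) = Add(Rational(-7, 6), Mul(Rational(1, 6), Pow(Add(Rational(-2, 5), Rational(-6, 5)), 2))) = Add(Rational(-7, 6), Mul(Rational(1, 6), Pow(Rational(-8, 5), 2))) = Add(Rational(-7, 6), Mul(Rational(1, 6), Rational(64, 25))) = Add(Rational(-7, 6), Rational(32, 75)) = Rational(-37, 50))
Mul(Add(1827, 2898), Add(Function('L')(50, 70), 2176)) = Mul(Add(1827, 2898), Add(Rational(-37, 50), 2176)) = Mul(4725, Rational(108763, 50)) = Rational(20556207, 2)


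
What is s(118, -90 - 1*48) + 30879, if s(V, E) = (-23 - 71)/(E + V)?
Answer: 308837/10 ≈ 30884.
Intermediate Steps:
s(V, E) = -94/(E + V)
s(118, -90 - 1*48) + 30879 = -94/((-90 - 1*48) + 118) + 30879 = -94/((-90 - 48) + 118) + 30879 = -94/(-138 + 118) + 30879 = -94/(-20) + 30879 = -94*(-1/20) + 30879 = 47/10 + 30879 = 308837/10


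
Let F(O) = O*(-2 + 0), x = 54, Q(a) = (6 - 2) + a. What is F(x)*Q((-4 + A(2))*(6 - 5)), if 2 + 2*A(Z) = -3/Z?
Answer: 189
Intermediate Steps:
A(Z) = -1 - 3/(2*Z) (A(Z) = -1 + (-3/Z)/2 = -1 - 3/(2*Z))
Q(a) = 4 + a
F(O) = -2*O (F(O) = O*(-2) = -2*O)
F(x)*Q((-4 + A(2))*(6 - 5)) = (-2*54)*(4 + (-4 + (-3/2 - 1*2)/2)*(6 - 5)) = -108*(4 + (-4 + (-3/2 - 2)/2)*1) = -108*(4 + (-4 + (½)*(-7/2))*1) = -108*(4 + (-4 - 7/4)*1) = -108*(4 - 23/4*1) = -108*(4 - 23/4) = -108*(-7/4) = 189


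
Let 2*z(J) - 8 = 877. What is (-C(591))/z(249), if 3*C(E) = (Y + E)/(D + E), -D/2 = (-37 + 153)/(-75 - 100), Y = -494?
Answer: -6790/55041867 ≈ -0.00012336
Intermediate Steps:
z(J) = 885/2 (z(J) = 4 + (½)*877 = 4 + 877/2 = 885/2)
D = 232/175 (D = -2*(-37 + 153)/(-75 - 100) = -232/(-175) = -232*(-1)/175 = -2*(-116/175) = 232/175 ≈ 1.3257)
C(E) = (-494 + E)/(3*(232/175 + E)) (C(E) = ((-494 + E)/(232/175 + E))/3 = (-494 + E)/(3*(232/175 + E)))
(-C(591))/z(249) = (-175*(-494 + 591)/(3*(232 + 175*591)))/(885/2) = -175*97/(3*(232 + 103425))*(2/885) = -175*97/(3*103657)*(2/885) = -1*16975/310971*(2/885) = -16975/310971*2/885 = -6790/55041867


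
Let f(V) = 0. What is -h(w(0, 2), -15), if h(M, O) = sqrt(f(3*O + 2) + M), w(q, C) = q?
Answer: 0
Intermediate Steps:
h(M, O) = sqrt(M) (h(M, O) = sqrt(0 + M) = sqrt(M))
-h(w(0, 2), -15) = -sqrt(0) = -1*0 = 0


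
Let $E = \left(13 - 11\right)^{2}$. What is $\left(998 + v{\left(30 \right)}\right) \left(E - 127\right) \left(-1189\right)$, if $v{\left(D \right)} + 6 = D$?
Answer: $149464434$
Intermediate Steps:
$E = 4$ ($E = 2^{2} = 4$)
$v{\left(D \right)} = -6 + D$
$\left(998 + v{\left(30 \right)}\right) \left(E - 127\right) \left(-1189\right) = \left(998 + \left(-6 + 30\right)\right) \left(4 - 127\right) \left(-1189\right) = \left(998 + 24\right) \left(-123\right) \left(-1189\right) = 1022 \left(-123\right) \left(-1189\right) = \left(-125706\right) \left(-1189\right) = 149464434$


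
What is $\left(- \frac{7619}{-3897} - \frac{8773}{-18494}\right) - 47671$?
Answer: $- \frac{3435527172011}{72071118} \approx -47669.0$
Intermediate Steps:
$\left(- \frac{7619}{-3897} - \frac{8773}{-18494}\right) - 47671 = \left(\left(-7619\right) \left(- \frac{1}{3897}\right) - - \frac{8773}{18494}\right) - 47671 = \left(\frac{7619}{3897} + \frac{8773}{18494}\right) - 47671 = \frac{175094167}{72071118} - 47671 = - \frac{3435527172011}{72071118}$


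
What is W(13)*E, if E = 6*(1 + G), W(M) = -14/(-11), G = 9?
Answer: 840/11 ≈ 76.364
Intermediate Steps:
W(M) = 14/11 (W(M) = -14*(-1/11) = 14/11)
E = 60 (E = 6*(1 + 9) = 6*10 = 60)
W(13)*E = (14/11)*60 = 840/11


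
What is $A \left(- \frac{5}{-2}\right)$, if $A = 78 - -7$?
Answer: $\frac{425}{2} \approx 212.5$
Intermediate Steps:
$A = 85$ ($A = 78 + 7 = 85$)
$A \left(- \frac{5}{-2}\right) = 85 \left(- \frac{5}{-2}\right) = 85 \left(\left(-5\right) \left(- \frac{1}{2}\right)\right) = 85 \cdot \frac{5}{2} = \frac{425}{2}$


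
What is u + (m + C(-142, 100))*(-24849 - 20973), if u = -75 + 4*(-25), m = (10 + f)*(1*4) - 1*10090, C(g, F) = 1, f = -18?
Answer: 463764287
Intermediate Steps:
m = -10122 (m = (10 - 18)*(1*4) - 1*10090 = -8*4 - 10090 = -32 - 10090 = -10122)
u = -175 (u = -75 - 100 = -175)
u + (m + C(-142, 100))*(-24849 - 20973) = -175 + (-10122 + 1)*(-24849 - 20973) = -175 - 10121*(-45822) = -175 + 463764462 = 463764287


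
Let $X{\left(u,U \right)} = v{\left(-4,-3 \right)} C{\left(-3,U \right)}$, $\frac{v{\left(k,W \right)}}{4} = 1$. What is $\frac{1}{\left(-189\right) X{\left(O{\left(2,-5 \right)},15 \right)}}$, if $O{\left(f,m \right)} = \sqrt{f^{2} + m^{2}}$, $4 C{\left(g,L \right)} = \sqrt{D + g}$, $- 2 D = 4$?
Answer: $\frac{i \sqrt{5}}{945} \approx 0.0023662 i$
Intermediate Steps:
$D = -2$ ($D = \left(- \frac{1}{2}\right) 4 = -2$)
$v{\left(k,W \right)} = 4$ ($v{\left(k,W \right)} = 4 \cdot 1 = 4$)
$C{\left(g,L \right)} = \frac{\sqrt{-2 + g}}{4}$
$X{\left(u,U \right)} = i \sqrt{5}$ ($X{\left(u,U \right)} = 4 \frac{\sqrt{-2 - 3}}{4} = 4 \frac{\sqrt{-5}}{4} = 4 \frac{i \sqrt{5}}{4} = i \sqrt{5}$)
$\frac{1}{\left(-189\right) X{\left(O{\left(2,-5 \right)},15 \right)}} = \frac{1}{\left(-189\right) i \sqrt{5}} = \frac{i \sqrt{5}}{945}$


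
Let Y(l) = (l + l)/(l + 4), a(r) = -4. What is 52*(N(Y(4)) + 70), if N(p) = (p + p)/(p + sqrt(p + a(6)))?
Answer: 104*(-36*I + 35*sqrt(3))/(sqrt(3) - I) ≈ 3666.0 - 45.033*I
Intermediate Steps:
Y(l) = 2*l/(4 + l) (Y(l) = (2*l)/(4 + l) = 2*l/(4 + l))
N(p) = 2*p/(p + sqrt(-4 + p)) (N(p) = (p + p)/(p + sqrt(p - 4)) = (2*p)/(p + sqrt(-4 + p)) = 2*p/(p + sqrt(-4 + p)))
52*(N(Y(4)) + 70) = 52*(2*(2*4/(4 + 4))/(2*4/(4 + 4) + sqrt(-4 + 2*4/(4 + 4))) + 70) = 52*(2*(2*4/8)/(2*4/8 + sqrt(-4 + 2*4/8)) + 70) = 52*(2*(2*4*(1/8))/(2*4*(1/8) + sqrt(-4 + 2*4*(1/8))) + 70) = 52*(2*1/(1 + sqrt(-4 + 1)) + 70) = 52*(2*1/(1 + sqrt(-3)) + 70) = 52*(2*1/(1 + I*sqrt(3)) + 70) = 52*(2/(1 + I*sqrt(3)) + 70) = 52*(70 + 2/(1 + I*sqrt(3))) = 3640 + 104/(1 + I*sqrt(3))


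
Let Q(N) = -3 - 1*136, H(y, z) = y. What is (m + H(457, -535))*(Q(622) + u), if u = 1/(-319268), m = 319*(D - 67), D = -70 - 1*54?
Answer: 670910428854/79817 ≈ 8.4056e+6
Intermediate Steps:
D = -124 (D = -70 - 54 = -124)
Q(N) = -139 (Q(N) = -3 - 136 = -139)
m = -60929 (m = 319*(-124 - 67) = 319*(-191) = -60929)
u = -1/319268 ≈ -3.1322e-6
(m + H(457, -535))*(Q(622) + u) = (-60929 + 457)*(-139 - 1/319268) = -60472*(-44378253/319268) = 670910428854/79817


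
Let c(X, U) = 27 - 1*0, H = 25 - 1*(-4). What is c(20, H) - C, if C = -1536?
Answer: 1563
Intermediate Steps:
H = 29 (H = 25 + 4 = 29)
c(X, U) = 27 (c(X, U) = 27 + 0 = 27)
c(20, H) - C = 27 - 1*(-1536) = 27 + 1536 = 1563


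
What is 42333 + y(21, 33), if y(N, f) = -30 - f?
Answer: 42270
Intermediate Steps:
42333 + y(21, 33) = 42333 + (-30 - 1*33) = 42333 + (-30 - 33) = 42333 - 63 = 42270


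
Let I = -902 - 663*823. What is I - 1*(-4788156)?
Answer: 4241605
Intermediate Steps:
I = -546551 (I = -902 - 545649 = -546551)
I - 1*(-4788156) = -546551 - 1*(-4788156) = -546551 + 4788156 = 4241605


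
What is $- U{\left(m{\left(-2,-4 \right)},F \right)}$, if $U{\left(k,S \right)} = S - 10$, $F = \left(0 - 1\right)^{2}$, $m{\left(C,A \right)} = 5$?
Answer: $9$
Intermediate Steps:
$F = 1$ ($F = \left(-1\right)^{2} = 1$)
$U{\left(k,S \right)} = -10 + S$
$- U{\left(m{\left(-2,-4 \right)},F \right)} = - (-10 + 1) = \left(-1\right) \left(-9\right) = 9$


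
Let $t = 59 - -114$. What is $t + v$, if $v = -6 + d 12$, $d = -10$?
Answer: $47$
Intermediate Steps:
$v = -126$ ($v = -6 - 120 = -126$)
$t = 173$ ($t = 59 + 114 = 173$)
$t + v = 173 - 126 = 47$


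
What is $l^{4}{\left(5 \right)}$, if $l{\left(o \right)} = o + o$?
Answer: $10000$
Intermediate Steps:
$l{\left(o \right)} = 2 o$
$l^{4}{\left(5 \right)} = \left(2 \cdot 5\right)^{4} = 10^{4} = 10000$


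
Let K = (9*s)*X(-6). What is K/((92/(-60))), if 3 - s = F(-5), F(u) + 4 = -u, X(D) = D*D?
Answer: -9720/23 ≈ -422.61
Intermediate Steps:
X(D) = D²
F(u) = -4 - u
s = 2 (s = 3 - (-4 - 1*(-5)) = 3 - (-4 + 5) = 3 - 1*1 = 3 - 1 = 2)
K = 648 (K = (9*2)*(-6)² = 18*36 = 648)
K/((92/(-60))) = 648/((92/(-60))) = 648/((92*(-1/60))) = 648/(-23/15) = 648*(-15/23) = -9720/23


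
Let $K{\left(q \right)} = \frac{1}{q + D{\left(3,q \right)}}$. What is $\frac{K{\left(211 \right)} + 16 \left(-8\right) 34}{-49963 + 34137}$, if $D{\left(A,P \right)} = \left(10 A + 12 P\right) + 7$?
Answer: $\frac{12098559}{43996280} \approx 0.27499$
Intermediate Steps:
$D{\left(A,P \right)} = 7 + 10 A + 12 P$
$K{\left(q \right)} = \frac{1}{37 + 13 q}$ ($K{\left(q \right)} = \frac{1}{q + \left(7 + 10 \cdot 3 + 12 q\right)} = \frac{1}{q + \left(7 + 30 + 12 q\right)} = \frac{1}{q + \left(37 + 12 q\right)} = \frac{1}{37 + 13 q}$)
$\frac{K{\left(211 \right)} + 16 \left(-8\right) 34}{-49963 + 34137} = \frac{\frac{1}{37 + 13 \cdot 211} + 16 \left(-8\right) 34}{-49963 + 34137} = \frac{\frac{1}{37 + 2743} - 4352}{-15826} = \left(\frac{1}{2780} - 4352\right) \left(- \frac{1}{15826}\right) = \left(- \frac{12098559}{2780}\right) \left(- \frac{1}{15826}\right) = \frac{12098559}{43996280}$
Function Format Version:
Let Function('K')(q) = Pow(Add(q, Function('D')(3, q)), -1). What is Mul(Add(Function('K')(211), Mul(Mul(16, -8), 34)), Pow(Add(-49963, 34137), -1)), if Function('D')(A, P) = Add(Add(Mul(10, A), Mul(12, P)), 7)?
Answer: Rational(12098559, 43996280) ≈ 0.27499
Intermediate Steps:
Function('D')(A, P) = Add(7, Mul(10, A), Mul(12, P))
Function('K')(q) = Pow(Add(37, Mul(13, q)), -1) (Function('K')(q) = Pow(Add(q, Add(7, Mul(10, 3), Mul(12, q))), -1) = Pow(Add(q, Add(7, 30, Mul(12, q))), -1) = Pow(Add(q, Add(37, Mul(12, q))), -1) = Pow(Add(37, Mul(13, q)), -1))
Mul(Add(Function('K')(211), Mul(Mul(16, -8), 34)), Pow(Add(-49963, 34137), -1)) = Mul(Add(Pow(Add(37, Mul(13, 211)), -1), Mul(Mul(16, -8), 34)), Pow(Add(-49963, 34137), -1)) = Mul(Add(Pow(Add(37, 2743), -1), Mul(-128, 34)), Pow(-15826, -1)) = Mul(Add(Pow(2780, -1), -4352), Rational(-1, 15826)) = Mul(Add(Rational(1, 2780), -4352), Rational(-1, 15826)) = Mul(Rational(-12098559, 2780), Rational(-1, 15826)) = Rational(12098559, 43996280)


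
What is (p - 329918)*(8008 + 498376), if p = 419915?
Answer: 45573040848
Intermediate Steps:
(p - 329918)*(8008 + 498376) = (419915 - 329918)*(8008 + 498376) = 89997*506384 = 45573040848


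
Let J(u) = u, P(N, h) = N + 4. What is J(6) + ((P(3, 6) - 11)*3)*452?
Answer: -5418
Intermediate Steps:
P(N, h) = 4 + N
J(6) + ((P(3, 6) - 11)*3)*452 = 6 + (((4 + 3) - 11)*3)*452 = 6 + ((7 - 11)*3)*452 = 6 - 4*3*452 = 6 - 12*452 = 6 - 5424 = -5418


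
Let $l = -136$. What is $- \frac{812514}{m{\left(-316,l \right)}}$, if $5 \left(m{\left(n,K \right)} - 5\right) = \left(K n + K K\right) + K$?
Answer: $- \frac{4062570}{61361} \approx -66.208$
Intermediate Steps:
$m{\left(n,K \right)} = 5 + \frac{K}{5} + \frac{K^{2}}{5} + \frac{K n}{5}$ ($m{\left(n,K \right)} = 5 + \frac{\left(K n + K K\right) + K}{5} = 5 + \frac{\left(K n + K^{2}\right) + K}{5} = 5 + \frac{\left(K^{2} + K n\right) + K}{5} = 5 + \frac{K + K^{2} + K n}{5} = 5 + \left(\frac{K}{5} + \frac{K^{2}}{5} + \frac{K n}{5}\right) = 5 + \frac{K}{5} + \frac{K^{2}}{5} + \frac{K n}{5}$)
$- \frac{812514}{m{\left(-316,l \right)}} = - \frac{812514}{5 + \frac{1}{5} \left(-136\right) + \frac{\left(-136\right)^{2}}{5} + \frac{1}{5} \left(-136\right) \left(-316\right)} = - \frac{812514}{5 - \frac{136}{5} + \frac{1}{5} \cdot 18496 + \frac{42976}{5}} = - \frac{812514}{5 - \frac{136}{5} + \frac{18496}{5} + \frac{42976}{5}} = - \frac{812514}{\frac{61361}{5}} = \left(-812514\right) \frac{5}{61361} = - \frac{4062570}{61361}$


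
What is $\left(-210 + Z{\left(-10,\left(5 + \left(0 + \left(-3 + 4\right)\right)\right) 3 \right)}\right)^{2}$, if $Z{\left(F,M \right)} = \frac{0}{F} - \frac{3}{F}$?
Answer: $\frac{4397409}{100} \approx 43974.0$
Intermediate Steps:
$Z{\left(F,M \right)} = - \frac{3}{F}$ ($Z{\left(F,M \right)} = 0 - \frac{3}{F} = - \frac{3}{F}$)
$\left(-210 + Z{\left(-10,\left(5 + \left(0 + \left(-3 + 4\right)\right)\right) 3 \right)}\right)^{2} = \left(-210 - \frac{3}{-10}\right)^{2} = \left(-210 - - \frac{3}{10}\right)^{2} = \left(-210 + \frac{3}{10}\right)^{2} = \left(- \frac{2097}{10}\right)^{2} = \frac{4397409}{100}$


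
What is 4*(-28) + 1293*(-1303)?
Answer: -1684891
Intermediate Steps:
4*(-28) + 1293*(-1303) = -112 - 1684779 = -1684891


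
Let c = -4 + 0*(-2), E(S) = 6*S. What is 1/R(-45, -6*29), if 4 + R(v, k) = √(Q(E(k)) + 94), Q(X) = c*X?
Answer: 2/2127 + √4270/4254 ≈ 0.016301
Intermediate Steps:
c = -4 (c = -4 + 0 = -4)
Q(X) = -4*X
R(v, k) = -4 + √(94 - 24*k) (R(v, k) = -4 + √(-24*k + 94) = -4 + √(94 - 24*k))
1/R(-45, -6*29) = 1/(-4 + √(94 - (-144)*29)) = 1/(-4 + √(94 - 24*(-174))) = 1/(-4 + √(94 + 4176)) = 1/(-4 + √4270)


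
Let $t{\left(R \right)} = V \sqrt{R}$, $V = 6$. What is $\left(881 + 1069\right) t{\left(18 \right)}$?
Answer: $35100 \sqrt{2} \approx 49639.0$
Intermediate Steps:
$t{\left(R \right)} = 6 \sqrt{R}$
$\left(881 + 1069\right) t{\left(18 \right)} = \left(881 + 1069\right) 6 \sqrt{18} = 1950 \cdot 6 \cdot 3 \sqrt{2} = 1950 \cdot 18 \sqrt{2} = 35100 \sqrt{2}$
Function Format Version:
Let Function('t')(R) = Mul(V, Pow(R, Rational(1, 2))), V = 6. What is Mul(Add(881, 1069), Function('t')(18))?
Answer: Mul(35100, Pow(2, Rational(1, 2))) ≈ 49639.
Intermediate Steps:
Function('t')(R) = Mul(6, Pow(R, Rational(1, 2)))
Mul(Add(881, 1069), Function('t')(18)) = Mul(Add(881, 1069), Mul(6, Pow(18, Rational(1, 2)))) = Mul(1950, Mul(6, Mul(3, Pow(2, Rational(1, 2))))) = Mul(1950, Mul(18, Pow(2, Rational(1, 2)))) = Mul(35100, Pow(2, Rational(1, 2)))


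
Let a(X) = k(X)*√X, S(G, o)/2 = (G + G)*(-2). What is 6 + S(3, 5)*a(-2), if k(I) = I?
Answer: 6 + 48*I*√2 ≈ 6.0 + 67.882*I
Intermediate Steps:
S(G, o) = -8*G (S(G, o) = 2*((G + G)*(-2)) = 2*((2*G)*(-2)) = 2*(-4*G) = -8*G)
a(X) = X^(3/2) (a(X) = X*√X = X^(3/2))
6 + S(3, 5)*a(-2) = 6 + (-8*3)*(-2)^(3/2) = 6 - (-48)*I*√2 = 6 + 48*I*√2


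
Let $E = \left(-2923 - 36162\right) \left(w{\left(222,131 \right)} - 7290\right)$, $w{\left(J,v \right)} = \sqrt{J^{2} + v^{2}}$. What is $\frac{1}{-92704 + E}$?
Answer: $\frac{284836946}{81030581951191791} + \frac{39085 \sqrt{66445}}{81030581951191791} \approx 3.6395 \cdot 10^{-9}$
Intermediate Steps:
$E = 284929650 - 39085 \sqrt{66445}$ ($E = \left(-2923 - 36162\right) \left(\sqrt{222^{2} + 131^{2}} - 7290\right) = - 39085 \left(\sqrt{49284 + 17161} - 7290\right) = - 39085 \left(\sqrt{66445} - 7290\right) = - 39085 \left(-7290 + \sqrt{66445}\right) = 284929650 - 39085 \sqrt{66445} \approx 2.7485 \cdot 10^{8}$)
$\frac{1}{-92704 + E} = \frac{1}{-92704 + \left(284929650 - 39085 \sqrt{66445}\right)} = \frac{1}{284836946 - 39085 \sqrt{66445}}$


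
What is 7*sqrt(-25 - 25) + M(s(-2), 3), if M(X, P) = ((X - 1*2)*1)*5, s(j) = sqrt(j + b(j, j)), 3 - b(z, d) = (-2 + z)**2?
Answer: -10 + 5*I*sqrt(15) + 35*I*sqrt(2) ≈ -10.0 + 68.862*I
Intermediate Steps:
b(z, d) = 3 - (-2 + z)**2
s(j) = sqrt(3 + j - (-2 + j)**2) (s(j) = sqrt(j + (3 - (-2 + j)**2)) = sqrt(3 + j - (-2 + j)**2))
M(X, P) = -10 + 5*X (M(X, P) = ((X - 2)*1)*5 = ((-2 + X)*1)*5 = (-2 + X)*5 = -10 + 5*X)
7*sqrt(-25 - 25) + M(s(-2), 3) = 7*sqrt(-25 - 25) + (-10 + 5*sqrt(3 - 2 - (-2 - 2)**2)) = 7*sqrt(-50) + (-10 + 5*sqrt(3 - 2 - 1*(-4)**2)) = 7*(5*I*sqrt(2)) + (-10 + 5*sqrt(3 - 2 - 1*16)) = 35*I*sqrt(2) + (-10 + 5*sqrt(3 - 2 - 16)) = 35*I*sqrt(2) + (-10 + 5*sqrt(-15)) = 35*I*sqrt(2) + (-10 + 5*(I*sqrt(15))) = 35*I*sqrt(2) + (-10 + 5*I*sqrt(15)) = -10 + 5*I*sqrt(15) + 35*I*sqrt(2)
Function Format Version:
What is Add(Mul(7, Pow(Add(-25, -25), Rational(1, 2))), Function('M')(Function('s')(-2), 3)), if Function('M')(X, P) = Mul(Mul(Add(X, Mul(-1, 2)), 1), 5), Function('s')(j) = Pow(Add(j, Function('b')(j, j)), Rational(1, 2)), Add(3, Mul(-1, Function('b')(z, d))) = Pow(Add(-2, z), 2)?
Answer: Add(-10, Mul(5, I, Pow(15, Rational(1, 2))), Mul(35, I, Pow(2, Rational(1, 2)))) ≈ Add(-10.000, Mul(68.862, I))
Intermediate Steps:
Function('b')(z, d) = Add(3, Mul(-1, Pow(Add(-2, z), 2)))
Function('s')(j) = Pow(Add(3, j, Mul(-1, Pow(Add(-2, j), 2))), Rational(1, 2)) (Function('s')(j) = Pow(Add(j, Add(3, Mul(-1, Pow(Add(-2, j), 2)))), Rational(1, 2)) = Pow(Add(3, j, Mul(-1, Pow(Add(-2, j), 2))), Rational(1, 2)))
Function('M')(X, P) = Add(-10, Mul(5, X)) (Function('M')(X, P) = Mul(Mul(Add(X, -2), 1), 5) = Mul(Mul(Add(-2, X), 1), 5) = Mul(Add(-2, X), 5) = Add(-10, Mul(5, X)))
Add(Mul(7, Pow(Add(-25, -25), Rational(1, 2))), Function('M')(Function('s')(-2), 3)) = Add(Mul(7, Pow(Add(-25, -25), Rational(1, 2))), Add(-10, Mul(5, Pow(Add(3, -2, Mul(-1, Pow(Add(-2, -2), 2))), Rational(1, 2))))) = Add(Mul(7, Pow(-50, Rational(1, 2))), Add(-10, Mul(5, Pow(Add(3, -2, Mul(-1, Pow(-4, 2))), Rational(1, 2))))) = Add(Mul(7, Mul(5, I, Pow(2, Rational(1, 2)))), Add(-10, Mul(5, Pow(Add(3, -2, Mul(-1, 16)), Rational(1, 2))))) = Add(Mul(35, I, Pow(2, Rational(1, 2))), Add(-10, Mul(5, Pow(Add(3, -2, -16), Rational(1, 2))))) = Add(Mul(35, I, Pow(2, Rational(1, 2))), Add(-10, Mul(5, Pow(-15, Rational(1, 2))))) = Add(Mul(35, I, Pow(2, Rational(1, 2))), Add(-10, Mul(5, Mul(I, Pow(15, Rational(1, 2)))))) = Add(Mul(35, I, Pow(2, Rational(1, 2))), Add(-10, Mul(5, I, Pow(15, Rational(1, 2))))) = Add(-10, Mul(5, I, Pow(15, Rational(1, 2))), Mul(35, I, Pow(2, Rational(1, 2))))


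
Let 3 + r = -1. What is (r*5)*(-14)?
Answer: 280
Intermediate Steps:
r = -4 (r = -3 - 1 = -4)
(r*5)*(-14) = -4*5*(-14) = -20*(-14) = 280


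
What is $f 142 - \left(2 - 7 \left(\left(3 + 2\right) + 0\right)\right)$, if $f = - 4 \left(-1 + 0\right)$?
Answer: $601$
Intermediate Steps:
$f = 4$ ($f = \left(-4\right) \left(-1\right) = 4$)
$f 142 - \left(2 - 7 \left(\left(3 + 2\right) + 0\right)\right) = 4 \cdot 142 - \left(2 - 7 \left(\left(3 + 2\right) + 0\right)\right) = 568 - \left(2 - 7 \left(5 + 0\right)\right) = 568 + \left(7 \cdot 5 - 2\right) = 568 + \left(35 - 2\right) = 568 + 33 = 601$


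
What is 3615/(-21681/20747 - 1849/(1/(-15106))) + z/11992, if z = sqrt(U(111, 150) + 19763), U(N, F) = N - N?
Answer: 75000405/579484310837 + sqrt(19763)/11992 ≈ 0.011852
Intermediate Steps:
U(N, F) = 0
z = sqrt(19763) (z = sqrt(0 + 19763) = sqrt(19763) ≈ 140.58)
3615/(-21681/20747 - 1849/(1/(-15106))) + z/11992 = 3615/(-21681/20747 - 1849/(1/(-15106))) + sqrt(19763)/11992 = 3615/(-21681*1/20747 - 1849/(-1/15106)) + sqrt(19763)*(1/11992) = 3615/(-21681/20747 - 1849*(-15106)) + sqrt(19763)/11992 = 3615/(-21681/20747 + 27930994) + sqrt(19763)/11992 = 3615/(579484310837/20747) + sqrt(19763)/11992 = 3615*(20747/579484310837) + sqrt(19763)/11992 = 75000405/579484310837 + sqrt(19763)/11992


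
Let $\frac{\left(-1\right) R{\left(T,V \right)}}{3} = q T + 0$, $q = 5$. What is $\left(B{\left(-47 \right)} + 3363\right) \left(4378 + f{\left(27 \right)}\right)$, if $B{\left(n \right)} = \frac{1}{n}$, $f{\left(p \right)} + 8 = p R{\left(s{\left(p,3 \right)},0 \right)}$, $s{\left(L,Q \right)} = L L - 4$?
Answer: $- \frac{45719645300}{47} \approx -9.7276 \cdot 10^{8}$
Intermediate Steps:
$s{\left(L,Q \right)} = -4 + L^{2}$ ($s{\left(L,Q \right)} = L^{2} - 4 = -4 + L^{2}$)
$R{\left(T,V \right)} = - 15 T$ ($R{\left(T,V \right)} = - 3 \left(5 T + 0\right) = - 3 \cdot 5 T = - 15 T$)
$f{\left(p \right)} = -8 + p \left(60 - 15 p^{2}\right)$ ($f{\left(p \right)} = -8 + p \left(- 15 \left(-4 + p^{2}\right)\right) = -8 + p \left(60 - 15 p^{2}\right)$)
$\left(B{\left(-47 \right)} + 3363\right) \left(4378 + f{\left(27 \right)}\right) = \left(\frac{1}{-47} + 3363\right) \left(4378 + \left(-8 + 15 \cdot 27 \left(4 - 27^{2}\right)\right)\right) = \left(- \frac{1}{47} + 3363\right) \left(4378 + \left(-8 + 15 \cdot 27 \left(4 - 729\right)\right)\right) = \frac{158060 \left(4378 + \left(-8 + 15 \cdot 27 \left(4 - 729\right)\right)\right)}{47} = \frac{158060 \left(4378 + \left(-8 + 15 \cdot 27 \left(-725\right)\right)\right)}{47} = \frac{158060 \left(4378 - 293633\right)}{47} = \frac{158060}{47} \left(-289255\right) = - \frac{45719645300}{47}$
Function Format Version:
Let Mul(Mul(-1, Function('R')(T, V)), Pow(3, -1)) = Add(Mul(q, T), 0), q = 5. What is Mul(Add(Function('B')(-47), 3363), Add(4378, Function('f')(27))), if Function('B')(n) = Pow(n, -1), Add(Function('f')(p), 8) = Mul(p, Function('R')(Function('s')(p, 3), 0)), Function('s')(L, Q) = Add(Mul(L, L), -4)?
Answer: Rational(-45719645300, 47) ≈ -9.7276e+8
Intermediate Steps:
Function('s')(L, Q) = Add(-4, Pow(L, 2)) (Function('s')(L, Q) = Add(Pow(L, 2), -4) = Add(-4, Pow(L, 2)))
Function('R')(T, V) = Mul(-15, T) (Function('R')(T, V) = Mul(-3, Add(Mul(5, T), 0)) = Mul(-3, Mul(5, T)) = Mul(-15, T))
Function('f')(p) = Add(-8, Mul(p, Add(60, Mul(-15, Pow(p, 2))))) (Function('f')(p) = Add(-8, Mul(p, Mul(-15, Add(-4, Pow(p, 2))))) = Add(-8, Mul(p, Add(60, Mul(-15, Pow(p, 2))))))
Mul(Add(Function('B')(-47), 3363), Add(4378, Function('f')(27))) = Mul(Add(Pow(-47, -1), 3363), Add(4378, Add(-8, Mul(15, 27, Add(4, Mul(-1, Pow(27, 2))))))) = Mul(Add(Rational(-1, 47), 3363), Add(4378, Add(-8, Mul(15, 27, Add(4, Mul(-1, 729)))))) = Mul(Rational(158060, 47), Add(4378, Add(-8, Mul(15, 27, Add(4, -729))))) = Mul(Rational(158060, 47), Add(4378, Add(-8, Mul(15, 27, -725)))) = Mul(Rational(158060, 47), Add(4378, Add(-8, -293625))) = Mul(Rational(158060, 47), Add(4378, -293633)) = Mul(Rational(158060, 47), -289255) = Rational(-45719645300, 47)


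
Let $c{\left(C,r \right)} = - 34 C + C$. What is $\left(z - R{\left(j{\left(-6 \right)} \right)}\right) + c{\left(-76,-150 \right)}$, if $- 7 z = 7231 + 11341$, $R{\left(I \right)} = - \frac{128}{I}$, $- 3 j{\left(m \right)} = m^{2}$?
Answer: $- \frac{3272}{21} \approx -155.81$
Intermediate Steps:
$j{\left(m \right)} = - \frac{m^{2}}{3}$
$c{\left(C,r \right)} = - 33 C$
$z = - \frac{18572}{7}$ ($z = - \frac{7231 + 11341}{7} = \left(- \frac{1}{7}\right) 18572 = - \frac{18572}{7} \approx -2653.1$)
$\left(z - R{\left(j{\left(-6 \right)} \right)}\right) + c{\left(-76,-150 \right)} = \left(- \frac{18572}{7} - - \frac{128}{\left(- \frac{1}{3}\right) \left(-6\right)^{2}}\right) - -2508 = \left(- \frac{18572}{7} - - \frac{128}{\left(- \frac{1}{3}\right) 36}\right) + 2508 = \left(- \frac{18572}{7} - - \frac{128}{-12}\right) + 2508 = \left(- \frac{18572}{7} - \left(-128\right) \left(- \frac{1}{12}\right)\right) + 2508 = \left(- \frac{18572}{7} - \frac{32}{3}\right) + 2508 = - \frac{55940}{21} + 2508 = - \frac{3272}{21}$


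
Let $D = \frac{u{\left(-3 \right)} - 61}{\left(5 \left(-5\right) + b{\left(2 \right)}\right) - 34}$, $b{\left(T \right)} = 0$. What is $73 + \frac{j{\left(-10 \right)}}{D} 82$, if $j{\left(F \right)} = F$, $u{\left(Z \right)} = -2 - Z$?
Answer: $- \frac{2200}{3} \approx -733.33$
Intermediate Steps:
$D = \frac{60}{59}$ ($D = \frac{\left(-2 - -3\right) - 61}{\left(5 \left(-5\right) + 0\right) - 34} = \frac{\left(-2 + 3\right) - 61}{\left(-25 + 0\right) - 34} = \frac{1 - 61}{-25 - 34} = - \frac{60}{-59} = \left(-60\right) \left(- \frac{1}{59}\right) = \frac{60}{59} \approx 1.0169$)
$73 + \frac{j{\left(-10 \right)}}{D} 82 = 73 + - \frac{10}{\frac{60}{59}} \cdot 82 = 73 + \left(-10\right) \frac{59}{60} \cdot 82 = 73 - \frac{2419}{3} = - \frac{2200}{3}$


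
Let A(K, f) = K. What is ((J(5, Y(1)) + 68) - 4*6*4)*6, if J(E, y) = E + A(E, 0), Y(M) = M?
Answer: -108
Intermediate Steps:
J(E, y) = 2*E (J(E, y) = E + E = 2*E)
((J(5, Y(1)) + 68) - 4*6*4)*6 = ((2*5 + 68) - 4*6*4)*6 = ((10 + 68) - 24*4)*6 = (78 - 96)*6 = -18*6 = -108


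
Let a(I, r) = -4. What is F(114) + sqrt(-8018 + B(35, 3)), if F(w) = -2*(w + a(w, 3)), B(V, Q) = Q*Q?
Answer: -220 + I*sqrt(8009) ≈ -220.0 + 89.493*I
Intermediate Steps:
B(V, Q) = Q**2
F(w) = 8 - 2*w (F(w) = -2*(w - 4) = -2*(-4 + w) = 8 - 2*w)
F(114) + sqrt(-8018 + B(35, 3)) = (8 - 2*114) + sqrt(-8018 + 3**2) = (8 - 228) + sqrt(-8018 + 9) = -220 + sqrt(-8009) = -220 + I*sqrt(8009)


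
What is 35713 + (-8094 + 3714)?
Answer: 31333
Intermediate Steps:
35713 + (-8094 + 3714) = 35713 - 4380 = 31333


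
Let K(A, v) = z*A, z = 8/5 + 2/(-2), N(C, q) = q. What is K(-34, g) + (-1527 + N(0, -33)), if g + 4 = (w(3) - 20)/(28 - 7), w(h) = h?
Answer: -7902/5 ≈ -1580.4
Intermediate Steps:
z = 3/5 (z = 8*(1/5) + 2*(-1/2) = 8/5 - 1 = 3/5 ≈ 0.60000)
g = -101/21 (g = -4 + (3 - 20)/(28 - 7) = -4 - 17/21 = -101/21 ≈ -4.8095)
K(A, v) = 3*A/5
K(-34, g) + (-1527 + N(0, -33)) = (3/5)*(-34) + (-1527 - 33) = -102/5 - 1560 = -7902/5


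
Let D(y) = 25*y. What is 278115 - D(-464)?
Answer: 289715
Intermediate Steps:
278115 - D(-464) = 278115 - 25*(-464) = 278115 - 1*(-11600) = 278115 + 11600 = 289715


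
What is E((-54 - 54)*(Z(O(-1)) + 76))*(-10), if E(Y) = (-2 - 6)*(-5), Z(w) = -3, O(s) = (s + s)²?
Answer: -400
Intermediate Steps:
O(s) = 4*s² (O(s) = (2*s)² = 4*s²)
E(Y) = 40 (E(Y) = -8*(-5) = 40)
E((-54 - 54)*(Z(O(-1)) + 76))*(-10) = 40*(-10) = -400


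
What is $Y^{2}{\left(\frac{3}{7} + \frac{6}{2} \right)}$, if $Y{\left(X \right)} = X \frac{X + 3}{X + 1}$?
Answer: $\frac{1166400}{47089} \approx 24.77$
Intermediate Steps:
$Y{\left(X \right)} = \frac{X \left(3 + X\right)}{1 + X}$ ($Y{\left(X \right)} = X \frac{3 + X}{1 + X} = \frac{X \left(3 + X\right)}{1 + X}$)
$Y^{2}{\left(\frac{3}{7} + \frac{6}{2} \right)} = \left(\frac{\left(\frac{3}{7} + \frac{6}{2}\right) \left(3 + \left(\frac{3}{7} + \frac{6}{2}\right)\right)}{1 + \left(\frac{3}{7} + \frac{6}{2}\right)}\right)^{2} = \left(\frac{\left(3 \cdot \frac{1}{7} + 6 \cdot \frac{1}{2}\right) \left(3 + \left(3 \cdot \frac{1}{7} + 6 \cdot \frac{1}{2}\right)\right)}{1 + \left(3 \cdot \frac{1}{7} + 6 \cdot \frac{1}{2}\right)}\right)^{2} = \left(\frac{\left(\frac{3}{7} + 3\right) \left(3 + \left(\frac{3}{7} + 3\right)\right)}{1 + \left(\frac{3}{7} + 3\right)}\right)^{2} = \left(\frac{24 \left(3 + \frac{24}{7}\right)}{7 \left(1 + \frac{24}{7}\right)}\right)^{2} = \left(\frac{24}{7} \frac{1}{\frac{31}{7}} \cdot \frac{45}{7}\right)^{2} = \left(\frac{24}{7} \cdot \frac{7}{31} \cdot \frac{45}{7}\right)^{2} = \left(\frac{1080}{217}\right)^{2} = \frac{1166400}{47089}$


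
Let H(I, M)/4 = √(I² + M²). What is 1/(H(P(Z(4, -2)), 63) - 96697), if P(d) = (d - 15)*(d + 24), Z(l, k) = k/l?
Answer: -96697/9348123456 - 13*√12937/9348123456 ≈ -1.0502e-5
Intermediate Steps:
P(d) = (-15 + d)*(24 + d)
H(I, M) = 4*√(I² + M²)
1/(H(P(Z(4, -2)), 63) - 96697) = 1/(4*√((-360 + (-2/4)² + 9*(-2/4))² + 63²) - 96697) = 1/(4*√((-360 + (-2*¼)² + 9*(-2*¼))² + 3969) - 96697) = 1/(4*√((-360 + (-½)² + 9*(-½))² + 3969) - 96697) = 1/(4*√((-360 + ¼ - 9/2)² + 3969) - 96697) = 1/(4*√((-1457/4)² + 3969) - 96697) = 1/(4*√(2122849/16 + 3969) - 96697) = 1/(4*√(2186353/16) - 96697) = 1/(4*(13*√12937/4) - 96697) = 1/(13*√12937 - 96697) = 1/(-96697 + 13*√12937)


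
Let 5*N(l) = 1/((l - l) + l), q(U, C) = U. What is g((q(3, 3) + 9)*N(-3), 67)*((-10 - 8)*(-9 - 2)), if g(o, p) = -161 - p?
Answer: -45144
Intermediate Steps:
N(l) = 1/(5*l) (N(l) = 1/(5*((l - l) + l)) = 1/(5*(0 + l)) = 1/(5*l))
g((q(3, 3) + 9)*N(-3), 67)*((-10 - 8)*(-9 - 2)) = (-161 - 1*67)*((-10 - 8)*(-9 - 2)) = (-161 - 67)*(-18*(-11)) = -228*198 = -45144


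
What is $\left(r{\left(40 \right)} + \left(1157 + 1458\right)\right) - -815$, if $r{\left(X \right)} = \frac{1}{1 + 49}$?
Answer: $\frac{171501}{50} \approx 3430.0$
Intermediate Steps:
$r{\left(X \right)} = \frac{1}{50}$
$\left(r{\left(40 \right)} + \left(1157 + 1458\right)\right) - -815 = \left(\frac{1}{50} + \left(1157 + 1458\right)\right) - -815 = \left(\frac{1}{50} + 2615\right) + \left(-43 + 858\right) = \frac{130751}{50} + 815 = \frac{171501}{50}$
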